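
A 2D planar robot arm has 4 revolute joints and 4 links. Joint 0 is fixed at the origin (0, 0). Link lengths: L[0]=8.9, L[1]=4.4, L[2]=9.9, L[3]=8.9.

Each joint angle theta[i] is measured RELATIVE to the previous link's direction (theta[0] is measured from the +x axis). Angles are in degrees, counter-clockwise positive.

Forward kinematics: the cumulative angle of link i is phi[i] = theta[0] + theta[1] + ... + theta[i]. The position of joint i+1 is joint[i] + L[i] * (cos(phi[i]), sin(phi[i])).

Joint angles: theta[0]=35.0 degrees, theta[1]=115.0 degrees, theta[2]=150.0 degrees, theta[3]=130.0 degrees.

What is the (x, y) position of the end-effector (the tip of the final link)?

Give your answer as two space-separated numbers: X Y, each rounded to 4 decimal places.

Answer: 11.4739 7.0944

Derivation:
joint[0] = (0.0000, 0.0000)  (base)
link 0: phi[0] = 35 = 35 deg
  cos(35 deg) = 0.8192, sin(35 deg) = 0.5736
  joint[1] = (0.0000, 0.0000) + 8.9 * (0.8192, 0.5736) = (0.0000 + 7.2905, 0.0000 + 5.1048) = (7.2905, 5.1048)
link 1: phi[1] = 35 + 115 = 150 deg
  cos(150 deg) = -0.8660, sin(150 deg) = 0.5000
  joint[2] = (7.2905, 5.1048) + 4.4 * (-0.8660, 0.5000) = (7.2905 + -3.8105, 5.1048 + 2.2000) = (3.4799, 7.3048)
link 2: phi[2] = 35 + 115 + 150 = 300 deg
  cos(300 deg) = 0.5000, sin(300 deg) = -0.8660
  joint[3] = (3.4799, 7.3048) + 9.9 * (0.5000, -0.8660) = (3.4799 + 4.9500, 7.3048 + -8.5737) = (8.4299, -1.2688)
link 3: phi[3] = 35 + 115 + 150 + 130 = 430 deg
  cos(430 deg) = 0.3420, sin(430 deg) = 0.9397
  joint[4] = (8.4299, -1.2688) + 8.9 * (0.3420, 0.9397) = (8.4299 + 3.0440, -1.2688 + 8.3633) = (11.4739, 7.0944)
End effector: (11.4739, 7.0944)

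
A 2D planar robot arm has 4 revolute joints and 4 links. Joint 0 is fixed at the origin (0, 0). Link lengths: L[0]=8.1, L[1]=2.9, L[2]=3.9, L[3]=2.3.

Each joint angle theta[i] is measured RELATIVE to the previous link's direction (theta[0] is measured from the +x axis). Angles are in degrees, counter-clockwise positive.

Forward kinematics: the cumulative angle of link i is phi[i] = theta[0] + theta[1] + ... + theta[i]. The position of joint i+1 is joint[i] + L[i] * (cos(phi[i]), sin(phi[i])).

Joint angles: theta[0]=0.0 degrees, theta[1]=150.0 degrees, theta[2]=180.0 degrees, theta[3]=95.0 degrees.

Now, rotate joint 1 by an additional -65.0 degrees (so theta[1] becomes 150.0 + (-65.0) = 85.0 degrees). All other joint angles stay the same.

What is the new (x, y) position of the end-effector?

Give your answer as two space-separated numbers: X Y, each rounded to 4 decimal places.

Answer: 10.3128 -0.9962

Derivation:
joint[0] = (0.0000, 0.0000)  (base)
link 0: phi[0] = 0 = 0 deg
  cos(0 deg) = 1.0000, sin(0 deg) = 0.0000
  joint[1] = (0.0000, 0.0000) + 8.1 * (1.0000, 0.0000) = (0.0000 + 8.1000, 0.0000 + 0.0000) = (8.1000, 0.0000)
link 1: phi[1] = 0 + 85 = 85 deg
  cos(85 deg) = 0.0872, sin(85 deg) = 0.9962
  joint[2] = (8.1000, 0.0000) + 2.9 * (0.0872, 0.9962) = (8.1000 + 0.2528, 0.0000 + 2.8890) = (8.3528, 2.8890)
link 2: phi[2] = 0 + 85 + 180 = 265 deg
  cos(265 deg) = -0.0872, sin(265 deg) = -0.9962
  joint[3] = (8.3528, 2.8890) + 3.9 * (-0.0872, -0.9962) = (8.3528 + -0.3399, 2.8890 + -3.8852) = (8.0128, -0.9962)
link 3: phi[3] = 0 + 85 + 180 + 95 = 360 deg
  cos(360 deg) = 1.0000, sin(360 deg) = -0.0000
  joint[4] = (8.0128, -0.9962) + 2.3 * (1.0000, -0.0000) = (8.0128 + 2.3000, -0.9962 + -0.0000) = (10.3128, -0.9962)
End effector: (10.3128, -0.9962)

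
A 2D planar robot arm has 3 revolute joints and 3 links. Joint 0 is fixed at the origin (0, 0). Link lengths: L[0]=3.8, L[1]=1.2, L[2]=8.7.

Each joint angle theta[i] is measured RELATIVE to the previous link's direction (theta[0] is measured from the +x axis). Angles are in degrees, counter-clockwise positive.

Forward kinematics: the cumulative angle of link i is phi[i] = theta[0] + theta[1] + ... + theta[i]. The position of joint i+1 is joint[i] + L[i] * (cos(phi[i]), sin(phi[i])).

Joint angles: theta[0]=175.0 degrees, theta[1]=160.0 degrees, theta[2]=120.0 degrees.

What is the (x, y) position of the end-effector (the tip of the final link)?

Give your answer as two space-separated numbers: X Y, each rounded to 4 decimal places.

Answer: -3.4562 8.4909

Derivation:
joint[0] = (0.0000, 0.0000)  (base)
link 0: phi[0] = 175 = 175 deg
  cos(175 deg) = -0.9962, sin(175 deg) = 0.0872
  joint[1] = (0.0000, 0.0000) + 3.8 * (-0.9962, 0.0872) = (0.0000 + -3.7855, 0.0000 + 0.3312) = (-3.7855, 0.3312)
link 1: phi[1] = 175 + 160 = 335 deg
  cos(335 deg) = 0.9063, sin(335 deg) = -0.4226
  joint[2] = (-3.7855, 0.3312) + 1.2 * (0.9063, -0.4226) = (-3.7855 + 1.0876, 0.3312 + -0.5071) = (-2.6980, -0.1760)
link 2: phi[2] = 175 + 160 + 120 = 455 deg
  cos(455 deg) = -0.0872, sin(455 deg) = 0.9962
  joint[3] = (-2.6980, -0.1760) + 8.7 * (-0.0872, 0.9962) = (-2.6980 + -0.7583, -0.1760 + 8.6669) = (-3.4562, 8.4909)
End effector: (-3.4562, 8.4909)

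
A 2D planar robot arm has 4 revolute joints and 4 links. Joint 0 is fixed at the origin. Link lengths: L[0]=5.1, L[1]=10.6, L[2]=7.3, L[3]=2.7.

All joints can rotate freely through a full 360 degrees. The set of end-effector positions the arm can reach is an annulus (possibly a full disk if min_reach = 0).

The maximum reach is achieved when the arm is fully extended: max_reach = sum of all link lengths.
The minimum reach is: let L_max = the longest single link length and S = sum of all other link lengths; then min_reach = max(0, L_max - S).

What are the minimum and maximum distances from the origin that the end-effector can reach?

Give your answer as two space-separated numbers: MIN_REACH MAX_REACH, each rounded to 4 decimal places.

Answer: 0.0000 25.7000

Derivation:
Link lengths: [5.1, 10.6, 7.3, 2.7]
max_reach = 5.1 + 10.6 + 7.3 + 2.7 = 25.7
L_max = max([5.1, 10.6, 7.3, 2.7]) = 10.6
S (sum of others) = 25.7 - 10.6 = 15.1
min_reach = max(0, 10.6 - 15.1) = max(0, -4.5) = 0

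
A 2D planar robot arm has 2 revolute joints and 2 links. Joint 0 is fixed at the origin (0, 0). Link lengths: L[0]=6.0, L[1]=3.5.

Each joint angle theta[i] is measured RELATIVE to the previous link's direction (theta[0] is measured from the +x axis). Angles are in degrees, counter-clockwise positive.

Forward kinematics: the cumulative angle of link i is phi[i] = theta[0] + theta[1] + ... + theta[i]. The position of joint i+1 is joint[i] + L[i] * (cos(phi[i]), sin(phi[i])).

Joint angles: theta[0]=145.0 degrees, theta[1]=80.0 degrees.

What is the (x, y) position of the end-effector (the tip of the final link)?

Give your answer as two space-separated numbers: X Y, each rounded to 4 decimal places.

Answer: -7.3898 0.9666

Derivation:
joint[0] = (0.0000, 0.0000)  (base)
link 0: phi[0] = 145 = 145 deg
  cos(145 deg) = -0.8192, sin(145 deg) = 0.5736
  joint[1] = (0.0000, 0.0000) + 6 * (-0.8192, 0.5736) = (0.0000 + -4.9149, 0.0000 + 3.4415) = (-4.9149, 3.4415)
link 1: phi[1] = 145 + 80 = 225 deg
  cos(225 deg) = -0.7071, sin(225 deg) = -0.7071
  joint[2] = (-4.9149, 3.4415) + 3.5 * (-0.7071, -0.7071) = (-4.9149 + -2.4749, 3.4415 + -2.4749) = (-7.3898, 0.9666)
End effector: (-7.3898, 0.9666)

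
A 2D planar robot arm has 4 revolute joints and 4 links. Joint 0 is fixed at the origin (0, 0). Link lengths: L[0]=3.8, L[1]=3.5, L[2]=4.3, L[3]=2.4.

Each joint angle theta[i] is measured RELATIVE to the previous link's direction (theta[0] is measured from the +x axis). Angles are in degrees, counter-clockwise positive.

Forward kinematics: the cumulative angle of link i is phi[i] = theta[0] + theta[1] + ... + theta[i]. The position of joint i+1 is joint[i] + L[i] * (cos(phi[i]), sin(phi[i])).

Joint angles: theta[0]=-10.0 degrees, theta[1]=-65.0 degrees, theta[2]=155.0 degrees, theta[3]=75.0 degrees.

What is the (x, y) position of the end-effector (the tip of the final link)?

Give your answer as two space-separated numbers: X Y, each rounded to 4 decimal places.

Answer: 3.2197 1.2084

Derivation:
joint[0] = (0.0000, 0.0000)  (base)
link 0: phi[0] = -10 = -10 deg
  cos(-10 deg) = 0.9848, sin(-10 deg) = -0.1736
  joint[1] = (0.0000, 0.0000) + 3.8 * (0.9848, -0.1736) = (0.0000 + 3.7423, 0.0000 + -0.6599) = (3.7423, -0.6599)
link 1: phi[1] = -10 + -65 = -75 deg
  cos(-75 deg) = 0.2588, sin(-75 deg) = -0.9659
  joint[2] = (3.7423, -0.6599) + 3.5 * (0.2588, -0.9659) = (3.7423 + 0.9059, -0.6599 + -3.3807) = (4.6481, -4.0406)
link 2: phi[2] = -10 + -65 + 155 = 80 deg
  cos(80 deg) = 0.1736, sin(80 deg) = 0.9848
  joint[3] = (4.6481, -4.0406) + 4.3 * (0.1736, 0.9848) = (4.6481 + 0.7467, -4.0406 + 4.2347) = (5.3948, 0.1941)
link 3: phi[3] = -10 + -65 + 155 + 75 = 155 deg
  cos(155 deg) = -0.9063, sin(155 deg) = 0.4226
  joint[4] = (5.3948, 0.1941) + 2.4 * (-0.9063, 0.4226) = (5.3948 + -2.1751, 0.1941 + 1.0143) = (3.2197, 1.2084)
End effector: (3.2197, 1.2084)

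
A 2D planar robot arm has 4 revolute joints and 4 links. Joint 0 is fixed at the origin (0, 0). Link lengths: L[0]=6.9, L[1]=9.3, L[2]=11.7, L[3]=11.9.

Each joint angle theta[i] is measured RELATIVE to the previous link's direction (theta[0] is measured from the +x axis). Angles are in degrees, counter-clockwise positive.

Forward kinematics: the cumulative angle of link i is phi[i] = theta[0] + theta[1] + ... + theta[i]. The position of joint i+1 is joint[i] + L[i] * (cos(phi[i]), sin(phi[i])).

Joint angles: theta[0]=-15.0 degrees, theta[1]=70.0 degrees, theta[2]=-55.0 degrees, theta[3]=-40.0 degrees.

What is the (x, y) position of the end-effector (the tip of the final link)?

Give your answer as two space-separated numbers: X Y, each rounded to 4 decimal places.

joint[0] = (0.0000, 0.0000)  (base)
link 0: phi[0] = -15 = -15 deg
  cos(-15 deg) = 0.9659, sin(-15 deg) = -0.2588
  joint[1] = (0.0000, 0.0000) + 6.9 * (0.9659, -0.2588) = (0.0000 + 6.6649, 0.0000 + -1.7859) = (6.6649, -1.7859)
link 1: phi[1] = -15 + 70 = 55 deg
  cos(55 deg) = 0.5736, sin(55 deg) = 0.8192
  joint[2] = (6.6649, -1.7859) + 9.3 * (0.5736, 0.8192) = (6.6649 + 5.3343, -1.7859 + 7.6181) = (11.9991, 5.8323)
link 2: phi[2] = -15 + 70 + -55 = 0 deg
  cos(0 deg) = 1.0000, sin(0 deg) = 0.0000
  joint[3] = (11.9991, 5.8323) + 11.7 * (1.0000, 0.0000) = (11.9991 + 11.7000, 5.8323 + 0.0000) = (23.6991, 5.8323)
link 3: phi[3] = -15 + 70 + -55 + -40 = -40 deg
  cos(-40 deg) = 0.7660, sin(-40 deg) = -0.6428
  joint[4] = (23.6991, 5.8323) + 11.9 * (0.7660, -0.6428) = (23.6991 + 9.1159, 5.8323 + -7.6492) = (32.8151, -1.8169)
End effector: (32.8151, -1.8169)

Answer: 32.8151 -1.8169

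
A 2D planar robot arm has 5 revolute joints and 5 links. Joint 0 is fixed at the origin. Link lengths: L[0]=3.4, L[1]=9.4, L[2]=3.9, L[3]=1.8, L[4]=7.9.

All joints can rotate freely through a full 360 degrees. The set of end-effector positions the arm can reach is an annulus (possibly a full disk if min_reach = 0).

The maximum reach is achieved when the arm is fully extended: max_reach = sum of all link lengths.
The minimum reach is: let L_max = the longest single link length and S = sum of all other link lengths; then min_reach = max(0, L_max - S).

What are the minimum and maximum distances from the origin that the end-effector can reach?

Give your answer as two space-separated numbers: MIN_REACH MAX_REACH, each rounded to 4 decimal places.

Link lengths: [3.4, 9.4, 3.9, 1.8, 7.9]
max_reach = 3.4 + 9.4 + 3.9 + 1.8 + 7.9 = 26.4
L_max = max([3.4, 9.4, 3.9, 1.8, 7.9]) = 9.4
S (sum of others) = 26.4 - 9.4 = 17
min_reach = max(0, 9.4 - 17) = max(0, -7.6) = 0

Answer: 0.0000 26.4000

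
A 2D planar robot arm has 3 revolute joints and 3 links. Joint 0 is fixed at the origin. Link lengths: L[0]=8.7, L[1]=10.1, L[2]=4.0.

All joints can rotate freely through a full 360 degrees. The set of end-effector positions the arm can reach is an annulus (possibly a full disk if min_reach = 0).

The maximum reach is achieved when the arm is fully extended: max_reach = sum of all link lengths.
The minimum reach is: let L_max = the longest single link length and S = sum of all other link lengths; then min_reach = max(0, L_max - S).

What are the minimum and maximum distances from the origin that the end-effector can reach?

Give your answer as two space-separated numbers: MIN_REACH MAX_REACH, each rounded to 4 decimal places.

Answer: 0.0000 22.8000

Derivation:
Link lengths: [8.7, 10.1, 4.0]
max_reach = 8.7 + 10.1 + 4 = 22.8
L_max = max([8.7, 10.1, 4.0]) = 10.1
S (sum of others) = 22.8 - 10.1 = 12.7
min_reach = max(0, 10.1 - 12.7) = max(0, -2.6) = 0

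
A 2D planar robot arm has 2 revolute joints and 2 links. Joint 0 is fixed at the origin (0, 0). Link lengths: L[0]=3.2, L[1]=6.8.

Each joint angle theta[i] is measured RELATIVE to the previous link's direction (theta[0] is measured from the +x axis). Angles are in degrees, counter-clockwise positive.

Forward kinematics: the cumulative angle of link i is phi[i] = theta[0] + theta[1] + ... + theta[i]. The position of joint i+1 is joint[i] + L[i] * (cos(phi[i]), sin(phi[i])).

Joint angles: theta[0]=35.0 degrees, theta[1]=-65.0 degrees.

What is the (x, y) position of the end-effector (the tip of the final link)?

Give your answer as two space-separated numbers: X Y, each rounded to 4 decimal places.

joint[0] = (0.0000, 0.0000)  (base)
link 0: phi[0] = 35 = 35 deg
  cos(35 deg) = 0.8192, sin(35 deg) = 0.5736
  joint[1] = (0.0000, 0.0000) + 3.2 * (0.8192, 0.5736) = (0.0000 + 2.6213, 0.0000 + 1.8354) = (2.6213, 1.8354)
link 1: phi[1] = 35 + -65 = -30 deg
  cos(-30 deg) = 0.8660, sin(-30 deg) = -0.5000
  joint[2] = (2.6213, 1.8354) + 6.8 * (0.8660, -0.5000) = (2.6213 + 5.8890, 1.8354 + -3.4000) = (8.5103, -1.5646)
End effector: (8.5103, -1.5646)

Answer: 8.5103 -1.5646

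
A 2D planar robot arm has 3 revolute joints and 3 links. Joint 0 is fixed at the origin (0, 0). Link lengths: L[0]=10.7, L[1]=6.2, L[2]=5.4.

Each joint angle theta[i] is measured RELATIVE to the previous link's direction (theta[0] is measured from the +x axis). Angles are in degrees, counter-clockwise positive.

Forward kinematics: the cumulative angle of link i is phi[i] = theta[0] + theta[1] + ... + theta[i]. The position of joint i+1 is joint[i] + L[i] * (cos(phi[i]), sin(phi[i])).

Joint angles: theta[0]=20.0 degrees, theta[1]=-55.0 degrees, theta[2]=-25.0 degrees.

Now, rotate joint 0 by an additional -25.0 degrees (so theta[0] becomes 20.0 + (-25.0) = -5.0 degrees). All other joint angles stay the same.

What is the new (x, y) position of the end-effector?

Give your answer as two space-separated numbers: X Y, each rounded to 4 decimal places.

Answer: 14.2299 -11.6814

Derivation:
joint[0] = (0.0000, 0.0000)  (base)
link 0: phi[0] = -5 = -5 deg
  cos(-5 deg) = 0.9962, sin(-5 deg) = -0.0872
  joint[1] = (0.0000, 0.0000) + 10.7 * (0.9962, -0.0872) = (0.0000 + 10.6593, 0.0000 + -0.9326) = (10.6593, -0.9326)
link 1: phi[1] = -5 + -55 = -60 deg
  cos(-60 deg) = 0.5000, sin(-60 deg) = -0.8660
  joint[2] = (10.6593, -0.9326) + 6.2 * (0.5000, -0.8660) = (10.6593 + 3.1000, -0.9326 + -5.3694) = (13.7593, -6.3019)
link 2: phi[2] = -5 + -55 + -25 = -85 deg
  cos(-85 deg) = 0.0872, sin(-85 deg) = -0.9962
  joint[3] = (13.7593, -6.3019) + 5.4 * (0.0872, -0.9962) = (13.7593 + 0.4706, -6.3019 + -5.3795) = (14.2299, -11.6814)
End effector: (14.2299, -11.6814)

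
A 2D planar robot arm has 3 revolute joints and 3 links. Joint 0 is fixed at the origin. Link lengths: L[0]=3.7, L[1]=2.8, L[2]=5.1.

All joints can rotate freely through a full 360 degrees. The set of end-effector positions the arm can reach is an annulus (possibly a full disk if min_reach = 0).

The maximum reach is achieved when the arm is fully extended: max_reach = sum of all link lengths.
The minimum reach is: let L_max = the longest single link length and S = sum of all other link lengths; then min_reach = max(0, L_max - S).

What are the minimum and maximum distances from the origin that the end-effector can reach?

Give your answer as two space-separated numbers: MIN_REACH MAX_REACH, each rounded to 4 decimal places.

Answer: 0.0000 11.6000

Derivation:
Link lengths: [3.7, 2.8, 5.1]
max_reach = 3.7 + 2.8 + 5.1 = 11.6
L_max = max([3.7, 2.8, 5.1]) = 5.1
S (sum of others) = 11.6 - 5.1 = 6.5
min_reach = max(0, 5.1 - 6.5) = max(0, -1.4) = 0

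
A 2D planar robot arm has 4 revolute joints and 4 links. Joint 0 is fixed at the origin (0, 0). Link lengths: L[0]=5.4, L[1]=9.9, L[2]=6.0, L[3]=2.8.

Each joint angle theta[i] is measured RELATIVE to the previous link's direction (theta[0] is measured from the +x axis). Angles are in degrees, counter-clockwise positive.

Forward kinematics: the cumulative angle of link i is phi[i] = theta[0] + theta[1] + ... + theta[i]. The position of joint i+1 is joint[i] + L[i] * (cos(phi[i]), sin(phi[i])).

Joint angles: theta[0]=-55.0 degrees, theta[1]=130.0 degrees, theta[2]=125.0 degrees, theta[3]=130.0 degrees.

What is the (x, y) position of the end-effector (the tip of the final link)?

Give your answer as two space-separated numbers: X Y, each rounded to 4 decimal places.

joint[0] = (0.0000, 0.0000)  (base)
link 0: phi[0] = -55 = -55 deg
  cos(-55 deg) = 0.5736, sin(-55 deg) = -0.8192
  joint[1] = (0.0000, 0.0000) + 5.4 * (0.5736, -0.8192) = (0.0000 + 3.0973, 0.0000 + -4.4234) = (3.0973, -4.4234)
link 1: phi[1] = -55 + 130 = 75 deg
  cos(75 deg) = 0.2588, sin(75 deg) = 0.9659
  joint[2] = (3.0973, -4.4234) + 9.9 * (0.2588, 0.9659) = (3.0973 + 2.5623, -4.4234 + 9.5627) = (5.6596, 5.1392)
link 2: phi[2] = -55 + 130 + 125 = 200 deg
  cos(200 deg) = -0.9397, sin(200 deg) = -0.3420
  joint[3] = (5.6596, 5.1392) + 6 * (-0.9397, -0.3420) = (5.6596 + -5.6382, 5.1392 + -2.0521) = (0.0215, 3.0871)
link 3: phi[3] = -55 + 130 + 125 + 130 = 330 deg
  cos(330 deg) = 0.8660, sin(330 deg) = -0.5000
  joint[4] = (0.0215, 3.0871) + 2.8 * (0.8660, -0.5000) = (0.0215 + 2.4249, 3.0871 + -1.4000) = (2.4463, 1.6871)
End effector: (2.4463, 1.6871)

Answer: 2.4463 1.6871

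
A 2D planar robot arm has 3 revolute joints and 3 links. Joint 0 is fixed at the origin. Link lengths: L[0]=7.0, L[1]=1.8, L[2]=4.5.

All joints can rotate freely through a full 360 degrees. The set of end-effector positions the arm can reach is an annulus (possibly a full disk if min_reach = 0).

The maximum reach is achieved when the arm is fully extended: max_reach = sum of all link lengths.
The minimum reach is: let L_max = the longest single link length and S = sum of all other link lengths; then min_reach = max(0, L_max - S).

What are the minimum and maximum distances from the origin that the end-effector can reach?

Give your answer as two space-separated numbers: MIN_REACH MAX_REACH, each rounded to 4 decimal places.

Link lengths: [7.0, 1.8, 4.5]
max_reach = 7 + 1.8 + 4.5 = 13.3
L_max = max([7.0, 1.8, 4.5]) = 7
S (sum of others) = 13.3 - 7 = 6.3
min_reach = max(0, 7 - 6.3) = max(0, 0.7) = 0.7

Answer: 0.7000 13.3000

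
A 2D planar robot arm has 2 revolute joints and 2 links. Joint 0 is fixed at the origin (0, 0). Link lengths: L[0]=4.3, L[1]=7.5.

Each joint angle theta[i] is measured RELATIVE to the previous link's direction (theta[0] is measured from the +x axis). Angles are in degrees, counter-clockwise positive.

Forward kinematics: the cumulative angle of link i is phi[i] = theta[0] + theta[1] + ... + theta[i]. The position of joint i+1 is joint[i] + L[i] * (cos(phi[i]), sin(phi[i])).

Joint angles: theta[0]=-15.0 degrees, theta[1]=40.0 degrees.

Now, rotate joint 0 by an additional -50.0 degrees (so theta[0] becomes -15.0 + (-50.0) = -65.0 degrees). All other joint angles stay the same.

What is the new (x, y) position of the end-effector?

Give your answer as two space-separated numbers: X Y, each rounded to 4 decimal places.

Answer: 8.6146 -7.0668

Derivation:
joint[0] = (0.0000, 0.0000)  (base)
link 0: phi[0] = -65 = -65 deg
  cos(-65 deg) = 0.4226, sin(-65 deg) = -0.9063
  joint[1] = (0.0000, 0.0000) + 4.3 * (0.4226, -0.9063) = (0.0000 + 1.8173, 0.0000 + -3.8971) = (1.8173, -3.8971)
link 1: phi[1] = -65 + 40 = -25 deg
  cos(-25 deg) = 0.9063, sin(-25 deg) = -0.4226
  joint[2] = (1.8173, -3.8971) + 7.5 * (0.9063, -0.4226) = (1.8173 + 6.7973, -3.8971 + -3.1696) = (8.6146, -7.0668)
End effector: (8.6146, -7.0668)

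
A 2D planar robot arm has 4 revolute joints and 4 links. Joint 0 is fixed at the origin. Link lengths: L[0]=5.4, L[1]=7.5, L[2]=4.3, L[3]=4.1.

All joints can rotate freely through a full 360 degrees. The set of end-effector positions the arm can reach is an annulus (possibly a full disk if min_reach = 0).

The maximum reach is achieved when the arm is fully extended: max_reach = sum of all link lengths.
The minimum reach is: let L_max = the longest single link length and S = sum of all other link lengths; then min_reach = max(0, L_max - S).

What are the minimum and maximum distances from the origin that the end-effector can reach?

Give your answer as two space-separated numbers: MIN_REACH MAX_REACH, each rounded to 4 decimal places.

Link lengths: [5.4, 7.5, 4.3, 4.1]
max_reach = 5.4 + 7.5 + 4.3 + 4.1 = 21.3
L_max = max([5.4, 7.5, 4.3, 4.1]) = 7.5
S (sum of others) = 21.3 - 7.5 = 13.8
min_reach = max(0, 7.5 - 13.8) = max(0, -6.3) = 0

Answer: 0.0000 21.3000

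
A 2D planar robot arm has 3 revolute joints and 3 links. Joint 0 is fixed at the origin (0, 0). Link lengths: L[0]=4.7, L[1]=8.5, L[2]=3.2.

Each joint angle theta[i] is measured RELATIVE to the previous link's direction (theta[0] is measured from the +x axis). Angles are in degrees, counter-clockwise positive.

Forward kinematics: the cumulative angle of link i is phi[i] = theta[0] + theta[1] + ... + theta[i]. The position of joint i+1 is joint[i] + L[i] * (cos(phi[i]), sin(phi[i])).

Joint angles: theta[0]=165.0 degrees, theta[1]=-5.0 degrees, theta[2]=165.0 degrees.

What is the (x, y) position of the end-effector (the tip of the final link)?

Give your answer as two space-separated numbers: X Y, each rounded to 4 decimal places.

Answer: -9.9060 2.2882

Derivation:
joint[0] = (0.0000, 0.0000)  (base)
link 0: phi[0] = 165 = 165 deg
  cos(165 deg) = -0.9659, sin(165 deg) = 0.2588
  joint[1] = (0.0000, 0.0000) + 4.7 * (-0.9659, 0.2588) = (0.0000 + -4.5399, 0.0000 + 1.2164) = (-4.5399, 1.2164)
link 1: phi[1] = 165 + -5 = 160 deg
  cos(160 deg) = -0.9397, sin(160 deg) = 0.3420
  joint[2] = (-4.5399, 1.2164) + 8.5 * (-0.9397, 0.3420) = (-4.5399 + -7.9874, 1.2164 + 2.9072) = (-12.5272, 4.1236)
link 2: phi[2] = 165 + -5 + 165 = 325 deg
  cos(325 deg) = 0.8192, sin(325 deg) = -0.5736
  joint[3] = (-12.5272, 4.1236) + 3.2 * (0.8192, -0.5736) = (-12.5272 + 2.6213, 4.1236 + -1.8354) = (-9.9060, 2.2882)
End effector: (-9.9060, 2.2882)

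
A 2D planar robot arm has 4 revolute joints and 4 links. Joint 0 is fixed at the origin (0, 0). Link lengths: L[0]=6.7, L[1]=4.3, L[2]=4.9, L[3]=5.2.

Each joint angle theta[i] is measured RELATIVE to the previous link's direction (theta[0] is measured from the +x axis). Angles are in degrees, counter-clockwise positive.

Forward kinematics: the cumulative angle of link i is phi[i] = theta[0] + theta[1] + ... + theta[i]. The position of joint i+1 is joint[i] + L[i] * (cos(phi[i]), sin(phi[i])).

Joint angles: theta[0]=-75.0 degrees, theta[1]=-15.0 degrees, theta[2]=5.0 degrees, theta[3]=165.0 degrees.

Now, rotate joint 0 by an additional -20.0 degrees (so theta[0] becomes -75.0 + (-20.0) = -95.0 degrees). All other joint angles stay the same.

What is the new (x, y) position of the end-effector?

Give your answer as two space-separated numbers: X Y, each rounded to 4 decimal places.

joint[0] = (0.0000, 0.0000)  (base)
link 0: phi[0] = -95 = -95 deg
  cos(-95 deg) = -0.0872, sin(-95 deg) = -0.9962
  joint[1] = (0.0000, 0.0000) + 6.7 * (-0.0872, -0.9962) = (0.0000 + -0.5839, 0.0000 + -6.6745) = (-0.5839, -6.6745)
link 1: phi[1] = -95 + -15 = -110 deg
  cos(-110 deg) = -0.3420, sin(-110 deg) = -0.9397
  joint[2] = (-0.5839, -6.6745) + 4.3 * (-0.3420, -0.9397) = (-0.5839 + -1.4707, -6.6745 + -4.0407) = (-2.0546, -10.7152)
link 2: phi[2] = -95 + -15 + 5 = -105 deg
  cos(-105 deg) = -0.2588, sin(-105 deg) = -0.9659
  joint[3] = (-2.0546, -10.7152) + 4.9 * (-0.2588, -0.9659) = (-2.0546 + -1.2682, -10.7152 + -4.7330) = (-3.3228, -15.4482)
link 3: phi[3] = -95 + -15 + 5 + 165 = 60 deg
  cos(60 deg) = 0.5000, sin(60 deg) = 0.8660
  joint[4] = (-3.3228, -15.4482) + 5.2 * (0.5000, 0.8660) = (-3.3228 + 2.6000, -15.4482 + 4.5033) = (-0.7228, -10.9449)
End effector: (-0.7228, -10.9449)

Answer: -0.7228 -10.9449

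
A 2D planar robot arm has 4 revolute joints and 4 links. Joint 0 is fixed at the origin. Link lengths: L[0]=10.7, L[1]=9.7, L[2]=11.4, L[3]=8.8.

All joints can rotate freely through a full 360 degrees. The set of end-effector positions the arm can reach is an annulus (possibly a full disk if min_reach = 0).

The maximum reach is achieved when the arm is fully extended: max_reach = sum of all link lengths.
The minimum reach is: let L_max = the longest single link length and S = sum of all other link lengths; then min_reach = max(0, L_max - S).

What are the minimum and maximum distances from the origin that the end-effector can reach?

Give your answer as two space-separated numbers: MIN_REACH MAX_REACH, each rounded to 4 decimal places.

Link lengths: [10.7, 9.7, 11.4, 8.8]
max_reach = 10.7 + 9.7 + 11.4 + 8.8 = 40.6
L_max = max([10.7, 9.7, 11.4, 8.8]) = 11.4
S (sum of others) = 40.6 - 11.4 = 29.2
min_reach = max(0, 11.4 - 29.2) = max(0, -17.8) = 0

Answer: 0.0000 40.6000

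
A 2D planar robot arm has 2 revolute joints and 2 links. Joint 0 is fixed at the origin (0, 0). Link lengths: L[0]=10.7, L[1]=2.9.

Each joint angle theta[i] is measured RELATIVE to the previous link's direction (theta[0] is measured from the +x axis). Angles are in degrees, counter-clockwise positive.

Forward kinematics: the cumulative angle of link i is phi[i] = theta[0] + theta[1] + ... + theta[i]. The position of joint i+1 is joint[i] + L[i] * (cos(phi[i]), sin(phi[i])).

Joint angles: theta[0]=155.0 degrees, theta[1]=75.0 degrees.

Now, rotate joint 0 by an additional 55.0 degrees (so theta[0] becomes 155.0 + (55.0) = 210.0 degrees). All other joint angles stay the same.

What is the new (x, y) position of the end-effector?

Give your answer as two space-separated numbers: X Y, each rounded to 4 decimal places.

joint[0] = (0.0000, 0.0000)  (base)
link 0: phi[0] = 210 = 210 deg
  cos(210 deg) = -0.8660, sin(210 deg) = -0.5000
  joint[1] = (0.0000, 0.0000) + 10.7 * (-0.8660, -0.5000) = (0.0000 + -9.2665, 0.0000 + -5.3500) = (-9.2665, -5.3500)
link 1: phi[1] = 210 + 75 = 285 deg
  cos(285 deg) = 0.2588, sin(285 deg) = -0.9659
  joint[2] = (-9.2665, -5.3500) + 2.9 * (0.2588, -0.9659) = (-9.2665 + 0.7506, -5.3500 + -2.8012) = (-8.5159, -8.1512)
End effector: (-8.5159, -8.1512)

Answer: -8.5159 -8.1512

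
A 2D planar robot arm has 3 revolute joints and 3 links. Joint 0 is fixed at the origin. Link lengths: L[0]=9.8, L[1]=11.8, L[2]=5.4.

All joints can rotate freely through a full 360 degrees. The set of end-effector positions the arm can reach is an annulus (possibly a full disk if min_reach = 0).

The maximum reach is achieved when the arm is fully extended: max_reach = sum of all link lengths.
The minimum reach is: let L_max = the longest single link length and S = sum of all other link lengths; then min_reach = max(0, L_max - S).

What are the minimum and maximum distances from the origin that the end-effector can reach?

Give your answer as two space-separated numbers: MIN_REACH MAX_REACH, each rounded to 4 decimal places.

Answer: 0.0000 27.0000

Derivation:
Link lengths: [9.8, 11.8, 5.4]
max_reach = 9.8 + 11.8 + 5.4 = 27
L_max = max([9.8, 11.8, 5.4]) = 11.8
S (sum of others) = 27 - 11.8 = 15.2
min_reach = max(0, 11.8 - 15.2) = max(0, -3.4) = 0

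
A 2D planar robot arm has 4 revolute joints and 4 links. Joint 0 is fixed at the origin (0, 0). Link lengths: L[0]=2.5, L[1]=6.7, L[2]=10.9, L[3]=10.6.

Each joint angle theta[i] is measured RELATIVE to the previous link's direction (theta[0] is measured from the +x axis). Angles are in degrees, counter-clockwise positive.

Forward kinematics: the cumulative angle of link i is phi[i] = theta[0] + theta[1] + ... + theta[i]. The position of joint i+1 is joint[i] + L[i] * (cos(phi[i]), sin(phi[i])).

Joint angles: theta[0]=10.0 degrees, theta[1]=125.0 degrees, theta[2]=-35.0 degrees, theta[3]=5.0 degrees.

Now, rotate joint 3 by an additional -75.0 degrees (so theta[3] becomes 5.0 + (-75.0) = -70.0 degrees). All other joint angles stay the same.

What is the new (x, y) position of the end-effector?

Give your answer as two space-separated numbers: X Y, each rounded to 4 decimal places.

joint[0] = (0.0000, 0.0000)  (base)
link 0: phi[0] = 10 = 10 deg
  cos(10 deg) = 0.9848, sin(10 deg) = 0.1736
  joint[1] = (0.0000, 0.0000) + 2.5 * (0.9848, 0.1736) = (0.0000 + 2.4620, 0.0000 + 0.4341) = (2.4620, 0.4341)
link 1: phi[1] = 10 + 125 = 135 deg
  cos(135 deg) = -0.7071, sin(135 deg) = 0.7071
  joint[2] = (2.4620, 0.4341) + 6.7 * (-0.7071, 0.7071) = (2.4620 + -4.7376, 0.4341 + 4.7376) = (-2.2756, 5.1717)
link 2: phi[2] = 10 + 125 + -35 = 100 deg
  cos(100 deg) = -0.1736, sin(100 deg) = 0.9848
  joint[3] = (-2.2756, 5.1717) + 10.9 * (-0.1736, 0.9848) = (-2.2756 + -1.8928, 5.1717 + 10.7344) = (-4.1684, 15.9061)
link 3: phi[3] = 10 + 125 + -35 + -70 = 30 deg
  cos(30 deg) = 0.8660, sin(30 deg) = 0.5000
  joint[4] = (-4.1684, 15.9061) + 10.6 * (0.8660, 0.5000) = (-4.1684 + 9.1799, 15.9061 + 5.3000) = (5.0115, 21.2061)
End effector: (5.0115, 21.2061)

Answer: 5.0115 21.2061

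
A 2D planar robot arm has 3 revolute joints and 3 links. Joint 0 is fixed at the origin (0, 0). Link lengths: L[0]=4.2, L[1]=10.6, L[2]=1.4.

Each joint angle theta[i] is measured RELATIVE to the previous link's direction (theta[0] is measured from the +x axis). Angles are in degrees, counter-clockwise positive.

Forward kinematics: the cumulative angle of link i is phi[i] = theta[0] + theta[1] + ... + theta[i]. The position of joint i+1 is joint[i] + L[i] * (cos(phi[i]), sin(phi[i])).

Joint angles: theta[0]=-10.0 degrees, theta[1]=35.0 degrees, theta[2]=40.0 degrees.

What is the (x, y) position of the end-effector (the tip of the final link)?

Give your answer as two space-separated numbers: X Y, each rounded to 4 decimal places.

joint[0] = (0.0000, 0.0000)  (base)
link 0: phi[0] = -10 = -10 deg
  cos(-10 deg) = 0.9848, sin(-10 deg) = -0.1736
  joint[1] = (0.0000, 0.0000) + 4.2 * (0.9848, -0.1736) = (0.0000 + 4.1362, 0.0000 + -0.7293) = (4.1362, -0.7293)
link 1: phi[1] = -10 + 35 = 25 deg
  cos(25 deg) = 0.9063, sin(25 deg) = 0.4226
  joint[2] = (4.1362, -0.7293) + 10.6 * (0.9063, 0.4226) = (4.1362 + 9.6069, -0.7293 + 4.4798) = (13.7431, 3.7504)
link 2: phi[2] = -10 + 35 + 40 = 65 deg
  cos(65 deg) = 0.4226, sin(65 deg) = 0.9063
  joint[3] = (13.7431, 3.7504) + 1.4 * (0.4226, 0.9063) = (13.7431 + 0.5917, 3.7504 + 1.2688) = (14.3347, 5.0193)
End effector: (14.3347, 5.0193)

Answer: 14.3347 5.0193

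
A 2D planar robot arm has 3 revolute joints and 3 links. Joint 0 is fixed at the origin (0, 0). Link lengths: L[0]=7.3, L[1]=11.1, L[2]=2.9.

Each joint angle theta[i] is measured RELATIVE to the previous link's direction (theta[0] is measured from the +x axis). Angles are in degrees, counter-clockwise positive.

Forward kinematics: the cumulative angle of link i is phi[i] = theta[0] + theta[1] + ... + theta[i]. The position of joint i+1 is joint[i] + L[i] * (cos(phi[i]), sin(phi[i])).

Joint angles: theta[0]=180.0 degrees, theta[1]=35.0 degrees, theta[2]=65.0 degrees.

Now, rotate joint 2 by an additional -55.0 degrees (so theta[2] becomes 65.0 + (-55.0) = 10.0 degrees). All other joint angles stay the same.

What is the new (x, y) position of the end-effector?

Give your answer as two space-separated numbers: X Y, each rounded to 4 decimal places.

Answer: -18.4432 -8.4173

Derivation:
joint[0] = (0.0000, 0.0000)  (base)
link 0: phi[0] = 180 = 180 deg
  cos(180 deg) = -1.0000, sin(180 deg) = 0.0000
  joint[1] = (0.0000, 0.0000) + 7.3 * (-1.0000, 0.0000) = (0.0000 + -7.3000, 0.0000 + 0.0000) = (-7.3000, 0.0000)
link 1: phi[1] = 180 + 35 = 215 deg
  cos(215 deg) = -0.8192, sin(215 deg) = -0.5736
  joint[2] = (-7.3000, 0.0000) + 11.1 * (-0.8192, -0.5736) = (-7.3000 + -9.0926, 0.0000 + -6.3667) = (-16.3926, -6.3667)
link 2: phi[2] = 180 + 35 + 10 = 225 deg
  cos(225 deg) = -0.7071, sin(225 deg) = -0.7071
  joint[3] = (-16.3926, -6.3667) + 2.9 * (-0.7071, -0.7071) = (-16.3926 + -2.0506, -6.3667 + -2.0506) = (-18.4432, -8.4173)
End effector: (-18.4432, -8.4173)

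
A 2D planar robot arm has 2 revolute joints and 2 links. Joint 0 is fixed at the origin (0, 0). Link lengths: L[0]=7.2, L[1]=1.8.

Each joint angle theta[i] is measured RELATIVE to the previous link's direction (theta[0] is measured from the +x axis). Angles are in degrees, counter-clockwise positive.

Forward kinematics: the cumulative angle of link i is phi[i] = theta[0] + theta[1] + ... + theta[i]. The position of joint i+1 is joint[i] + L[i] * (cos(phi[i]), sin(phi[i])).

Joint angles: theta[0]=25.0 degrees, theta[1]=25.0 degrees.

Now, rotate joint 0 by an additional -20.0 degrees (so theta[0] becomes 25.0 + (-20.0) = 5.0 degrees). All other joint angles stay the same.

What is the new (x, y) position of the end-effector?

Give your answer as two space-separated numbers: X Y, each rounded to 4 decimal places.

joint[0] = (0.0000, 0.0000)  (base)
link 0: phi[0] = 5 = 5 deg
  cos(5 deg) = 0.9962, sin(5 deg) = 0.0872
  joint[1] = (0.0000, 0.0000) + 7.2 * (0.9962, 0.0872) = (0.0000 + 7.1726, 0.0000 + 0.6275) = (7.1726, 0.6275)
link 1: phi[1] = 5 + 25 = 30 deg
  cos(30 deg) = 0.8660, sin(30 deg) = 0.5000
  joint[2] = (7.1726, 0.6275) + 1.8 * (0.8660, 0.5000) = (7.1726 + 1.5588, 0.6275 + 0.9000) = (8.7314, 1.5275)
End effector: (8.7314, 1.5275)

Answer: 8.7314 1.5275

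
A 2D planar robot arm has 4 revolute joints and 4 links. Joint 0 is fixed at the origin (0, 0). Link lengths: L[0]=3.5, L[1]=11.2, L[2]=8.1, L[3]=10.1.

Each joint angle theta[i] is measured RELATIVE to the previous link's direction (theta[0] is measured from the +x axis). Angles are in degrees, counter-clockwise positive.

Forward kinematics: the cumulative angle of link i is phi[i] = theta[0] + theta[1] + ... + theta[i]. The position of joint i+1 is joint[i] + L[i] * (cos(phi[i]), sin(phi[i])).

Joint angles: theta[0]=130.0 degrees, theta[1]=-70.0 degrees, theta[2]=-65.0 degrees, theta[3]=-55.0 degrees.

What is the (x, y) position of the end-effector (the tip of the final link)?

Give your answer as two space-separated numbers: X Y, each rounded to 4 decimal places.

joint[0] = (0.0000, 0.0000)  (base)
link 0: phi[0] = 130 = 130 deg
  cos(130 deg) = -0.6428, sin(130 deg) = 0.7660
  joint[1] = (0.0000, 0.0000) + 3.5 * (-0.6428, 0.7660) = (0.0000 + -2.2498, 0.0000 + 2.6812) = (-2.2498, 2.6812)
link 1: phi[1] = 130 + -70 = 60 deg
  cos(60 deg) = 0.5000, sin(60 deg) = 0.8660
  joint[2] = (-2.2498, 2.6812) + 11.2 * (0.5000, 0.8660) = (-2.2498 + 5.6000, 2.6812 + 9.6995) = (3.3502, 12.3806)
link 2: phi[2] = 130 + -70 + -65 = -5 deg
  cos(-5 deg) = 0.9962, sin(-5 deg) = -0.0872
  joint[3] = (3.3502, 12.3806) + 8.1 * (0.9962, -0.0872) = (3.3502 + 8.0692, 12.3806 + -0.7060) = (11.4194, 11.6747)
link 3: phi[3] = 130 + -70 + -65 + -55 = -60 deg
  cos(-60 deg) = 0.5000, sin(-60 deg) = -0.8660
  joint[4] = (11.4194, 11.6747) + 10.1 * (0.5000, -0.8660) = (11.4194 + 5.0500, 11.6747 + -8.7469) = (16.4694, 2.9278)
End effector: (16.4694, 2.9278)

Answer: 16.4694 2.9278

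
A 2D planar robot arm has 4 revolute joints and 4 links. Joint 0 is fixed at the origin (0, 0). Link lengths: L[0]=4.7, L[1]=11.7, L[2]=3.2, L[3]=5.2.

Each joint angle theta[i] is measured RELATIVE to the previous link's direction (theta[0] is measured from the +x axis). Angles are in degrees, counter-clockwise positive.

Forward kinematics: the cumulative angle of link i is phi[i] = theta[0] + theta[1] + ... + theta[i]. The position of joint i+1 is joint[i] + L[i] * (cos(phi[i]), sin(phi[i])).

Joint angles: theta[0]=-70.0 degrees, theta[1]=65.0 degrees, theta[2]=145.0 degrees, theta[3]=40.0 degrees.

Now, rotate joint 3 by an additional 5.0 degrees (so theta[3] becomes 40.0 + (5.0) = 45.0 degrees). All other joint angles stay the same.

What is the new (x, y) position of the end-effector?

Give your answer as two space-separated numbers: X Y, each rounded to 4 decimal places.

joint[0] = (0.0000, 0.0000)  (base)
link 0: phi[0] = -70 = -70 deg
  cos(-70 deg) = 0.3420, sin(-70 deg) = -0.9397
  joint[1] = (0.0000, 0.0000) + 4.7 * (0.3420, -0.9397) = (0.0000 + 1.6075, 0.0000 + -4.4166) = (1.6075, -4.4166)
link 1: phi[1] = -70 + 65 = -5 deg
  cos(-5 deg) = 0.9962, sin(-5 deg) = -0.0872
  joint[2] = (1.6075, -4.4166) + 11.7 * (0.9962, -0.0872) = (1.6075 + 11.6555, -4.4166 + -1.0197) = (13.2630, -5.4363)
link 2: phi[2] = -70 + 65 + 145 = 140 deg
  cos(140 deg) = -0.7660, sin(140 deg) = 0.6428
  joint[3] = (13.2630, -5.4363) + 3.2 * (-0.7660, 0.6428) = (13.2630 + -2.4513, -5.4363 + 2.0569) = (10.8116, -3.3794)
link 3: phi[3] = -70 + 65 + 145 + 45 = 185 deg
  cos(185 deg) = -0.9962, sin(185 deg) = -0.0872
  joint[4] = (10.8116, -3.3794) + 5.2 * (-0.9962, -0.0872) = (10.8116 + -5.1802, -3.3794 + -0.4532) = (5.6314, -3.8326)
End effector: (5.6314, -3.8326)

Answer: 5.6314 -3.8326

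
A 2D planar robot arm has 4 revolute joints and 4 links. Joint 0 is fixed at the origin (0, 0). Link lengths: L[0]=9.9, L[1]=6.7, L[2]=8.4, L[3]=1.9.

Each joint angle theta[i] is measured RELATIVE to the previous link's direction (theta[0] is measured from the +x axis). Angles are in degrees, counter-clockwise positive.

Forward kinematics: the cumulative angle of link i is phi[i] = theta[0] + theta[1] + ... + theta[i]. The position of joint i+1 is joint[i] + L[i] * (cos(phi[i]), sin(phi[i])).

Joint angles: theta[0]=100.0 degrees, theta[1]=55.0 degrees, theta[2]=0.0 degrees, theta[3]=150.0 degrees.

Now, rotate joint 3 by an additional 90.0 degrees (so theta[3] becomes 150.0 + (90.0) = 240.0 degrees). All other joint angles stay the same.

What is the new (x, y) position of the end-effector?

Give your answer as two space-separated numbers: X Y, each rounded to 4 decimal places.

joint[0] = (0.0000, 0.0000)  (base)
link 0: phi[0] = 100 = 100 deg
  cos(100 deg) = -0.1736, sin(100 deg) = 0.9848
  joint[1] = (0.0000, 0.0000) + 9.9 * (-0.1736, 0.9848) = (0.0000 + -1.7191, 0.0000 + 9.7496) = (-1.7191, 9.7496)
link 1: phi[1] = 100 + 55 = 155 deg
  cos(155 deg) = -0.9063, sin(155 deg) = 0.4226
  joint[2] = (-1.7191, 9.7496) + 6.7 * (-0.9063, 0.4226) = (-1.7191 + -6.0723, 9.7496 + 2.8315) = (-7.7914, 12.5811)
link 2: phi[2] = 100 + 55 + 0 = 155 deg
  cos(155 deg) = -0.9063, sin(155 deg) = 0.4226
  joint[3] = (-7.7914, 12.5811) + 8.4 * (-0.9063, 0.4226) = (-7.7914 + -7.6130, 12.5811 + 3.5500) = (-15.4044, 16.1311)
link 3: phi[3] = 100 + 55 + 0 + 240 = 395 deg
  cos(395 deg) = 0.8192, sin(395 deg) = 0.5736
  joint[4] = (-15.4044, 16.1311) + 1.9 * (0.8192, 0.5736) = (-15.4044 + 1.5564, 16.1311 + 1.0898) = (-13.8480, 17.2209)
End effector: (-13.8480, 17.2209)

Answer: -13.8480 17.2209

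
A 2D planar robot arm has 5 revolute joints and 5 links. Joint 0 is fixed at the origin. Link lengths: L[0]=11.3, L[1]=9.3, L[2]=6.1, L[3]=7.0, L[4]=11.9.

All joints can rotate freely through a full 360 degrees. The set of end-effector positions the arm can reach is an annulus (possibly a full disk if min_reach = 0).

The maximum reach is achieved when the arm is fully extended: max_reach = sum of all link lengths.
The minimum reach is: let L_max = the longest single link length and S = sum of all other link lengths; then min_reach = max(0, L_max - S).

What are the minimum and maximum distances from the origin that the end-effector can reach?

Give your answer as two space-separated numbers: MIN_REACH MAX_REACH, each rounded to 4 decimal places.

Link lengths: [11.3, 9.3, 6.1, 7.0, 11.9]
max_reach = 11.3 + 9.3 + 6.1 + 7 + 11.9 = 45.6
L_max = max([11.3, 9.3, 6.1, 7.0, 11.9]) = 11.9
S (sum of others) = 45.6 - 11.9 = 33.7
min_reach = max(0, 11.9 - 33.7) = max(0, -21.8) = 0

Answer: 0.0000 45.6000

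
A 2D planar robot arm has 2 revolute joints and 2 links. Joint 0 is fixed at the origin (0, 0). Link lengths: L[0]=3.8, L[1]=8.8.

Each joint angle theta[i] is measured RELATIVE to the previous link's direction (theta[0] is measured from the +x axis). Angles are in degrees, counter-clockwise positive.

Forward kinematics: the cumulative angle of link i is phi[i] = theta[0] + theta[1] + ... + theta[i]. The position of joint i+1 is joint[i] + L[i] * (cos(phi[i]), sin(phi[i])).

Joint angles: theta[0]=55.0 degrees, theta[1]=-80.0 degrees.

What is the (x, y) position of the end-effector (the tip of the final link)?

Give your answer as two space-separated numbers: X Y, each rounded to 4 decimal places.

joint[0] = (0.0000, 0.0000)  (base)
link 0: phi[0] = 55 = 55 deg
  cos(55 deg) = 0.5736, sin(55 deg) = 0.8192
  joint[1] = (0.0000, 0.0000) + 3.8 * (0.5736, 0.8192) = (0.0000 + 2.1796, 0.0000 + 3.1128) = (2.1796, 3.1128)
link 1: phi[1] = 55 + -80 = -25 deg
  cos(-25 deg) = 0.9063, sin(-25 deg) = -0.4226
  joint[2] = (2.1796, 3.1128) + 8.8 * (0.9063, -0.4226) = (2.1796 + 7.9755, 3.1128 + -3.7190) = (10.1551, -0.6063)
End effector: (10.1551, -0.6063)

Answer: 10.1551 -0.6063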